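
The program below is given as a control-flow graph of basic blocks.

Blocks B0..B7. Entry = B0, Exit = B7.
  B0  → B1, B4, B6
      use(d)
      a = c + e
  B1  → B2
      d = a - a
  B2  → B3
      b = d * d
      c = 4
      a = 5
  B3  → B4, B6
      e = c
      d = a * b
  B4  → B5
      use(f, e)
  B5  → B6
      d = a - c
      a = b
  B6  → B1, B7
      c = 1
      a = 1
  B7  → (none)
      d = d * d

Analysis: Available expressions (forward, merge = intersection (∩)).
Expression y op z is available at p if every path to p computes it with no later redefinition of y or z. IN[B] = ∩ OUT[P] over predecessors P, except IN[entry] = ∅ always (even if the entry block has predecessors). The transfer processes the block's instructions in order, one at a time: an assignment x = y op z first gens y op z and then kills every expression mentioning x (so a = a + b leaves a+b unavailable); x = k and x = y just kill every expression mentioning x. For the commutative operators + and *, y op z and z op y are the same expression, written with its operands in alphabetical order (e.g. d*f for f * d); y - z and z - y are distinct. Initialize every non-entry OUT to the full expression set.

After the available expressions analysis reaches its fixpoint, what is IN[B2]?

Converged values:
  B0: | IN={} | OUT={c+e}
  B1: | IN={} | OUT={a-a}
  B2: | IN={a-a} | OUT={d*d}
  B3: | IN={d*d} | OUT={a*b}
  B4: | IN={} | OUT={}
  B5: | IN={} | OUT={}
  B6: | IN={} | OUT={}
  B7: | IN={} | OUT={}

Merge at B2: IN[B2] = OUT[B1] = {a-a}

Answer: {a-a}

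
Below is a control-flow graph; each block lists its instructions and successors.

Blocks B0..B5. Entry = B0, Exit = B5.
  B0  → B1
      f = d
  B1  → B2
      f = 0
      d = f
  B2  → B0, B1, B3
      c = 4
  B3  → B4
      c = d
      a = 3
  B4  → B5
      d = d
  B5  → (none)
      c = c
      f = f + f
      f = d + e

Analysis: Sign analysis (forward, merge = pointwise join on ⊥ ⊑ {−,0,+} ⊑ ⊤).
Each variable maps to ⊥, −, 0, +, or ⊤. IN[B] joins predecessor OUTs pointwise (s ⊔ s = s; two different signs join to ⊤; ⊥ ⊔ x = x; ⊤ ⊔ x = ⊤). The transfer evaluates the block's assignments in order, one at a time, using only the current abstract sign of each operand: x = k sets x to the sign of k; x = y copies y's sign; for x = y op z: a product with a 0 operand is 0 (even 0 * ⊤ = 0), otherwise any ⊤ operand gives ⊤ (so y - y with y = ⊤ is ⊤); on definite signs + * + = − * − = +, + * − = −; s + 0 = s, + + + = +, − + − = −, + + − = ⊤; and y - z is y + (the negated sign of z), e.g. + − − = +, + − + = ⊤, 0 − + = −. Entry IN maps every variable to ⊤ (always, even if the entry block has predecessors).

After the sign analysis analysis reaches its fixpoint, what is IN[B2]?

Converged values:
  B0:   IN=(all ⊤)   OUT=(all ⊤)
  B1:   IN=(all ⊤)   OUT={d:0, f:0; rest ⊤}
  B2:   IN={d:0, f:0; rest ⊤}   OUT={c:+, d:0, f:0; rest ⊤}
  B3:   IN={c:+, d:0, f:0; rest ⊤}   OUT={a:+, c:0, d:0, f:0; rest ⊤}
  B4:   IN={a:+, c:0, d:0, f:0; rest ⊤}   OUT={a:+, c:0, d:0, f:0; rest ⊤}
  B5:   IN={a:+, c:0, d:0, f:0; rest ⊤}   OUT={a:+, c:0, d:0; rest ⊤}

Merge at B2: IN[B2] = OUT[B1] = {a: ⊤, b: ⊤, c: ⊤, d: 0, e: ⊤, f: 0}

Answer: {a: ⊤, b: ⊤, c: ⊤, d: 0, e: ⊤, f: 0}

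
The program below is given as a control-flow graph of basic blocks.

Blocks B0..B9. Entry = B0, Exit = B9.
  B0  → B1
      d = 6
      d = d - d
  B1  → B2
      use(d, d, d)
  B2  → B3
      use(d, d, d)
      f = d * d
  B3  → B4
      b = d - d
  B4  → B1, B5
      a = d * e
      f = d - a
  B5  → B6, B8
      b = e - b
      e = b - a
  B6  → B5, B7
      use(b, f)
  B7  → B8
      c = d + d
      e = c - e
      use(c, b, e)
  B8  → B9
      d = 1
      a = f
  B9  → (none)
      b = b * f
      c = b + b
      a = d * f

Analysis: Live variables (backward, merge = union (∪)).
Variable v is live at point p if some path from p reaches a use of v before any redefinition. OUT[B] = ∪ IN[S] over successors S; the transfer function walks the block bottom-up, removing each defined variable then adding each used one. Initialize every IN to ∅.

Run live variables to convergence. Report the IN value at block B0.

Answer: {e}

Derivation:
Per-block solution:
  B0:   IN={e}   OUT={d, e}
  B1:   IN={d, e}   OUT={d, e}
  B2:   IN={d, e}   OUT={d, e}
  B3:   IN={d, e}   OUT={b, d, e}
  B4:   IN={b, d, e}   OUT={a, b, d, e, f}
  B5:   IN={a, b, d, e, f}   OUT={a, b, d, e, f}
  B6:   IN={a, b, d, e, f}   OUT={a, b, d, e, f}
  B7:   IN={b, d, e, f}   OUT={b, f}
  B8:   IN={b, f}   OUT={b, d, f}
  B9:   IN={b, d, f}   OUT={}

Merge at B0: OUT[B0] = IN[B1] = {d, e}
Applying B0's transfer function to that OUT value gives IN[B0] (row B0 above).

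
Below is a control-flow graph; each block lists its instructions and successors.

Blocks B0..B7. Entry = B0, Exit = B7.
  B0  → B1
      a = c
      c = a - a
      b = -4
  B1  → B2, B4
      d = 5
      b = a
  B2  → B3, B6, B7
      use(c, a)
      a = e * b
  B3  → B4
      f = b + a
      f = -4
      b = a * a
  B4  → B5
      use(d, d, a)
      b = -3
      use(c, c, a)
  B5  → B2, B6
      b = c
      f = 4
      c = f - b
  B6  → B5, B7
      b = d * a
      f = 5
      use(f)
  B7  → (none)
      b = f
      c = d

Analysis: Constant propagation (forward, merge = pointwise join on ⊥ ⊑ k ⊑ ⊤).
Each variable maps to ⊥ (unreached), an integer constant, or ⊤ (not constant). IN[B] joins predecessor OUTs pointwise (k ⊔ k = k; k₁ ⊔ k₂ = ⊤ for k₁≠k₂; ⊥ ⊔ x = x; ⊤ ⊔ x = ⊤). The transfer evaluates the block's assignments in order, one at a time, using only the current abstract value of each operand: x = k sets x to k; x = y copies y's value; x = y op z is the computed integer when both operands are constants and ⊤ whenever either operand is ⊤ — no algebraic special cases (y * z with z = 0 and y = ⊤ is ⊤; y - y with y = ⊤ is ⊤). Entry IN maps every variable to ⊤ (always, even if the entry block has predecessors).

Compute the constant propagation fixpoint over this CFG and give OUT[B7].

Answer: {a: ⊤, b: ⊤, c: 5, d: 5, e: ⊤, f: ⊤}

Derivation:
Converged values:
  B0:  IN=(all ⊤)  OUT={b:-4; rest ⊤}
  B1:  IN={b:-4; rest ⊤}  OUT={d:5; rest ⊤}
  B2:  IN={d:5; rest ⊤}  OUT={d:5; rest ⊤}
  B3:  IN={d:5; rest ⊤}  OUT={d:5, f:-4; rest ⊤}
  B4:  IN={d:5; rest ⊤}  OUT={b:-3, d:5; rest ⊤}
  B5:  IN={d:5; rest ⊤}  OUT={d:5, f:4; rest ⊤}
  B6:  IN={d:5; rest ⊤}  OUT={d:5, f:5; rest ⊤}
  B7:  IN={d:5; rest ⊤}  OUT={c:5, d:5; rest ⊤}

Merge at B7: IN[B7] = OUT[B2] ⊔ OUT[B6] = {a: ⊤, b: ⊤, c: ⊤, d: 5, e: ⊤, f: ⊤}
Applying B7's transfer function to that IN value gives OUT[B7] (row B7 above).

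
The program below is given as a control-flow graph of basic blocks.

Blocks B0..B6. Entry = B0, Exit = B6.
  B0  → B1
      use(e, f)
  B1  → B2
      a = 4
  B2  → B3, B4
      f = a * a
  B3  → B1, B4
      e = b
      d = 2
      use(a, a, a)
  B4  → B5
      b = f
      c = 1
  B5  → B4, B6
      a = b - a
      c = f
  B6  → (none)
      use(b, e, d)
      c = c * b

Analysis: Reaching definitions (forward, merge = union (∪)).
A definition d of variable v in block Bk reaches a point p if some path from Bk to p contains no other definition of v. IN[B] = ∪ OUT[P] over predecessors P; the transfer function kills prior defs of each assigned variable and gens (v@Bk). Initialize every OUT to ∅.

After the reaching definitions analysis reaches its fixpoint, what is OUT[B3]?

Answer: {a@B1, d@B3, e@B3, f@B2}

Working:
Per-block solution:
  B0: | IN={} | OUT={}
  B1: | IN={a@B1, d@B3, e@B3, f@B2} | OUT={a@B1, d@B3, e@B3, f@B2}
  B2: | IN={a@B1, d@B3, e@B3, f@B2} | OUT={a@B1, d@B3, e@B3, f@B2}
  B3: | IN={a@B1, d@B3, e@B3, f@B2} | OUT={a@B1, d@B3, e@B3, f@B2}
  B4: | IN={a@B1, a@B5, b@B4, c@B5, d@B3, e@B3, f@B2} | OUT={a@B1, a@B5, b@B4, c@B4, d@B3, e@B3, f@B2}
  B5: | IN={a@B1, a@B5, b@B4, c@B4, d@B3, e@B3, f@B2} | OUT={a@B5, b@B4, c@B5, d@B3, e@B3, f@B2}
  B6: | IN={a@B5, b@B4, c@B5, d@B3, e@B3, f@B2} | OUT={a@B5, b@B4, c@B6, d@B3, e@B3, f@B2}

Merge at B3: IN[B3] = OUT[B2] = {a@B1, d@B3, e@B3, f@B2}
Applying B3's transfer function to that IN value gives OUT[B3] (row B3 above).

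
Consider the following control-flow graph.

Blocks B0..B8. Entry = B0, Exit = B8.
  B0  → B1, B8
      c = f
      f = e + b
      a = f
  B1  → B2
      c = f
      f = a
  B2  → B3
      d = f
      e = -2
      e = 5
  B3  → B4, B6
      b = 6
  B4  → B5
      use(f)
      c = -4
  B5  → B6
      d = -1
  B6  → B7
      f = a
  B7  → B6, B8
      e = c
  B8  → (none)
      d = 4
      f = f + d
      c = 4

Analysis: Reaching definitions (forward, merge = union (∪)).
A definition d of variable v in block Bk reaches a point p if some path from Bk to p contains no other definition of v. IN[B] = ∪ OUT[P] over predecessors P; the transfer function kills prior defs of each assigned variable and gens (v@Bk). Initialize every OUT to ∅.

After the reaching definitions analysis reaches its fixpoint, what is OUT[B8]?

Converged values:
  B0:  IN={}  OUT={a@B0, c@B0, f@B0}
  B1:  IN={a@B0, c@B0, f@B0}  OUT={a@B0, c@B1, f@B1}
  B2:  IN={a@B0, c@B1, f@B1}  OUT={a@B0, c@B1, d@B2, e@B2, f@B1}
  B3:  IN={a@B0, c@B1, d@B2, e@B2, f@B1}  OUT={a@B0, b@B3, c@B1, d@B2, e@B2, f@B1}
  B4:  IN={a@B0, b@B3, c@B1, d@B2, e@B2, f@B1}  OUT={a@B0, b@B3, c@B4, d@B2, e@B2, f@B1}
  B5:  IN={a@B0, b@B3, c@B4, d@B2, e@B2, f@B1}  OUT={a@B0, b@B3, c@B4, d@B5, e@B2, f@B1}
  B6:  IN={a@B0, b@B3, c@B1, c@B4, d@B2, d@B5, e@B2, e@B7, f@B1, f@B6}  OUT={a@B0, b@B3, c@B1, c@B4, d@B2, d@B5, e@B2, e@B7, f@B6}
  B7:  IN={a@B0, b@B3, c@B1, c@B4, d@B2, d@B5, e@B2, e@B7, f@B6}  OUT={a@B0, b@B3, c@B1, c@B4, d@B2, d@B5, e@B7, f@B6}
  B8:  IN={a@B0, b@B3, c@B0, c@B1, c@B4, d@B2, d@B5, e@B7, f@B0, f@B6}  OUT={a@B0, b@B3, c@B8, d@B8, e@B7, f@B8}

Merge at B8: IN[B8] = OUT[B0] ⊔ OUT[B7] = {a@B0, b@B3, c@B0, c@B1, c@B4, d@B2, d@B5, e@B7, f@B0, f@B6}
Applying B8's transfer function to that IN value gives OUT[B8] (row B8 above).

Answer: {a@B0, b@B3, c@B8, d@B8, e@B7, f@B8}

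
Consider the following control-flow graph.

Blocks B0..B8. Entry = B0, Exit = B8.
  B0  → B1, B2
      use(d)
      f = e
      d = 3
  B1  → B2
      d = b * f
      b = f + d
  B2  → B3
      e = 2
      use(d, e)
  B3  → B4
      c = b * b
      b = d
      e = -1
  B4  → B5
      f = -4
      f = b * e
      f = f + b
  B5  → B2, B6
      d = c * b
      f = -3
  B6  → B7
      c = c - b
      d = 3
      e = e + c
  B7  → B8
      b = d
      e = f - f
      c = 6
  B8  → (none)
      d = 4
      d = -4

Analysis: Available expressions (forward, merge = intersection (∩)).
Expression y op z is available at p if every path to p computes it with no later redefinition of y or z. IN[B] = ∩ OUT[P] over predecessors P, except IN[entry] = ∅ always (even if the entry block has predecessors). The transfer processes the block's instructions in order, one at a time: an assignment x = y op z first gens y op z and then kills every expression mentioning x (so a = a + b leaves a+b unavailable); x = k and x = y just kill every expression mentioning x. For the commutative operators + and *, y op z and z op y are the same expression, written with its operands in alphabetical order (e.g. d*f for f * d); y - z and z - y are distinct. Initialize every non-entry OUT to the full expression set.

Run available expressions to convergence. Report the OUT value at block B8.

Fixpoint table:
  B0: | IN={} | OUT={}
  B1: | IN={} | OUT={d+f}
  B2: | IN={} | OUT={}
  B3: | IN={} | OUT={}
  B4: | IN={} | OUT={b*e}
  B5: | IN={b*e} | OUT={b*c, b*e}
  B6: | IN={b*c, b*e} | OUT={}
  B7: | IN={} | OUT={f-f}
  B8: | IN={f-f} | OUT={f-f}

Merge at B8: IN[B8] = OUT[B7] = {f-f}
Applying B8's transfer function to that IN value gives OUT[B8] (row B8 above).

Answer: {f-f}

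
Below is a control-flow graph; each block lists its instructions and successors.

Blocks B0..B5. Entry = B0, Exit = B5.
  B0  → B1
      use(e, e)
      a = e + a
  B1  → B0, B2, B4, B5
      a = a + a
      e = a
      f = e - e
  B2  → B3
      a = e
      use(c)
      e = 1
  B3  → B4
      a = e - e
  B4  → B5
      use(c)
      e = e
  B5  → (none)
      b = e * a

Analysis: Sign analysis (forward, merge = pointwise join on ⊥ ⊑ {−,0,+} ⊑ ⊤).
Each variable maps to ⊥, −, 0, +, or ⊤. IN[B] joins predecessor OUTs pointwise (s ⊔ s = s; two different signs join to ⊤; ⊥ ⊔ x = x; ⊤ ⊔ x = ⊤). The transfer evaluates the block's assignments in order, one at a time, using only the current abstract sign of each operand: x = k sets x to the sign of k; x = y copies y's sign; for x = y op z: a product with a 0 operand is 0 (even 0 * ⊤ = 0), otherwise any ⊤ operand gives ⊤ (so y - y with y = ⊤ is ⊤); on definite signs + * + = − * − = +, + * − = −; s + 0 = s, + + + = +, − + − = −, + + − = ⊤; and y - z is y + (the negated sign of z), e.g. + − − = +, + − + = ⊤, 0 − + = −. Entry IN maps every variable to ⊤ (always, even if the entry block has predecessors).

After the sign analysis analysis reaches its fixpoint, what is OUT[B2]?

Answer: {a: ⊤, b: ⊤, c: ⊤, d: ⊤, e: +, f: ⊤}

Derivation:
Per-block solution:
  B0:  IN=(all ⊤)  OUT=(all ⊤)
  B1:  IN=(all ⊤)  OUT=(all ⊤)
  B2:  IN=(all ⊤)  OUT={e:+; rest ⊤}
  B3:  IN={e:+; rest ⊤}  OUT={e:+; rest ⊤}
  B4:  IN=(all ⊤)  OUT=(all ⊤)
  B5:  IN=(all ⊤)  OUT=(all ⊤)

Merge at B2: IN[B2] = OUT[B1] = {a: ⊤, b: ⊤, c: ⊤, d: ⊤, e: ⊤, f: ⊤}
Applying B2's transfer function to that IN value gives OUT[B2] (row B2 above).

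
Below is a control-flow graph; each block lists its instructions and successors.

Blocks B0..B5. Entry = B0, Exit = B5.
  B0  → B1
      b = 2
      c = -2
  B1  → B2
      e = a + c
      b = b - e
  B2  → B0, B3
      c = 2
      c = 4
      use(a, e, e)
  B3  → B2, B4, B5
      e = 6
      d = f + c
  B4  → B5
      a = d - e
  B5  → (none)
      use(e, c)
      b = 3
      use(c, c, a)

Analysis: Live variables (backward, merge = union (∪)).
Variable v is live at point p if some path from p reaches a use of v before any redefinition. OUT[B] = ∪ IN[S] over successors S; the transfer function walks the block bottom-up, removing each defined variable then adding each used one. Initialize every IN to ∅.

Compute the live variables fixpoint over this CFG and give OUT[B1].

Per-block solution:
  B0:  IN={a, f}  OUT={a, b, c, f}
  B1:  IN={a, b, c, f}  OUT={a, e, f}
  B2:  IN={a, e, f}  OUT={a, c, f}
  B3:  IN={a, c, f}  OUT={a, c, d, e, f}
  B4:  IN={c, d, e}  OUT={a, c, e}
  B5:  IN={a, c, e}  OUT={}

Merge at B1: OUT[B1] = IN[B2] = {a, e, f}

Answer: {a, e, f}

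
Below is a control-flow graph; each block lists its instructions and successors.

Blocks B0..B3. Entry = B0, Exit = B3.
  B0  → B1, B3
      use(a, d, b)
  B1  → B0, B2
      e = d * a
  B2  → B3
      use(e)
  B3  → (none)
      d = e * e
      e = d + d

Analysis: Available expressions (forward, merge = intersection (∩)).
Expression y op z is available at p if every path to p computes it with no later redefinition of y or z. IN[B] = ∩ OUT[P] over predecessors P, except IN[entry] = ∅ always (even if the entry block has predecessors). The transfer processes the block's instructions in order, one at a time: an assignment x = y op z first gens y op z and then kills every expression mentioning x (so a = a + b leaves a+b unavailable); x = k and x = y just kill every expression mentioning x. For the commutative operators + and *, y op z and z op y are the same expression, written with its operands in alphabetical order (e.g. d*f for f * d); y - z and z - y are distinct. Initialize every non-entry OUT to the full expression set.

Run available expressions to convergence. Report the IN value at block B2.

Answer: {a*d}

Derivation:
Fixpoint table:
  B0: | IN={} | OUT={}
  B1: | IN={} | OUT={a*d}
  B2: | IN={a*d} | OUT={a*d}
  B3: | IN={} | OUT={d+d}

Merge at B2: IN[B2] = OUT[B1] = {a*d}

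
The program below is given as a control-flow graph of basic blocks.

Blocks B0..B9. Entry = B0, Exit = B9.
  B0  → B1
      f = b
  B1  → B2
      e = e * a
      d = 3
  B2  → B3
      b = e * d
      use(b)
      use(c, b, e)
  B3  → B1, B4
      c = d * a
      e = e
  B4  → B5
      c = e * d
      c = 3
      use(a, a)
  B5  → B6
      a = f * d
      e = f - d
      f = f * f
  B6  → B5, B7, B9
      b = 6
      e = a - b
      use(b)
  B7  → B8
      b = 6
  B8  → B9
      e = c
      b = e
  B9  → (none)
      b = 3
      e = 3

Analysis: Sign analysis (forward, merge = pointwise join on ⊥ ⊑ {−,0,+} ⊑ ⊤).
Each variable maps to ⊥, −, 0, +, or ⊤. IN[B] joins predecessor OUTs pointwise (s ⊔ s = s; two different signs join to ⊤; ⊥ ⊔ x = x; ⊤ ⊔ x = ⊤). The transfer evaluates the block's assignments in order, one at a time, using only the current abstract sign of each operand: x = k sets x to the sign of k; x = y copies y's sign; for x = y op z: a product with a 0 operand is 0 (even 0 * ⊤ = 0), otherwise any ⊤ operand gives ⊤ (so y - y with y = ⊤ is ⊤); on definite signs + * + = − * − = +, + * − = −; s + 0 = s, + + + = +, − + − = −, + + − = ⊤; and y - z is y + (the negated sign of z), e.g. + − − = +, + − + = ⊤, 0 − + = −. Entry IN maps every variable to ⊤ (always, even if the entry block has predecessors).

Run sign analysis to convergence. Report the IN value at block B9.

Answer: {a: ⊤, b: +, c: +, d: +, e: ⊤, f: ⊤}

Working:
Converged values:
  B0: | IN=(all ⊤) | OUT=(all ⊤)
  B1: | IN=(all ⊤) | OUT={d:+; rest ⊤}
  B2: | IN={d:+; rest ⊤} | OUT={d:+; rest ⊤}
  B3: | IN={d:+; rest ⊤} | OUT={d:+; rest ⊤}
  B4: | IN={d:+; rest ⊤} | OUT={c:+, d:+; rest ⊤}
  B5: | IN={c:+, d:+; rest ⊤} | OUT={c:+, d:+; rest ⊤}
  B6: | IN={c:+, d:+; rest ⊤} | OUT={b:+, c:+, d:+; rest ⊤}
  B7: | IN={b:+, c:+, d:+; rest ⊤} | OUT={b:+, c:+, d:+; rest ⊤}
  B8: | IN={b:+, c:+, d:+; rest ⊤} | OUT={b:+, c:+, d:+, e:+; rest ⊤}
  B9: | IN={b:+, c:+, d:+; rest ⊤} | OUT={b:+, c:+, d:+, e:+; rest ⊤}

Merge at B9: IN[B9] = OUT[B6] ⊔ OUT[B8] = {a: ⊤, b: +, c: +, d: +, e: ⊤, f: ⊤}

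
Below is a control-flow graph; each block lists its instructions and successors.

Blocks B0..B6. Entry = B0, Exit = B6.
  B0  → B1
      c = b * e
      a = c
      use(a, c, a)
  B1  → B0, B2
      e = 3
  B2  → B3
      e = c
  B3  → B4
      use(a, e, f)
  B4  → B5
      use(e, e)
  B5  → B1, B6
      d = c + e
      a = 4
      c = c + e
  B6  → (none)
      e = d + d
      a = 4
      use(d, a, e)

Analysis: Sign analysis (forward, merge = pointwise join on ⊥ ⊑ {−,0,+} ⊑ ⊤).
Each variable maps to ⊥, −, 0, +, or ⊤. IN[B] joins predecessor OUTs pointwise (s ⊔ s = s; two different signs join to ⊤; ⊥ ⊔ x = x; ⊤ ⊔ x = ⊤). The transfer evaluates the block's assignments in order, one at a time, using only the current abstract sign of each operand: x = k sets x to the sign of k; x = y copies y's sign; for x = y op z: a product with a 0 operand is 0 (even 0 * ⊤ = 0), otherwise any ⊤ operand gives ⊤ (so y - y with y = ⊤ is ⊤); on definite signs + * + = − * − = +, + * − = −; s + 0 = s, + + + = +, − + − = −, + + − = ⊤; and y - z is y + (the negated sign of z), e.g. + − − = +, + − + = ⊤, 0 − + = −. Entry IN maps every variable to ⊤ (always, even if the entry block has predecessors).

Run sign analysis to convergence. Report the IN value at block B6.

Answer: {a: +, b: ⊤, c: ⊤, d: ⊤, e: ⊤, f: ⊤}

Derivation:
Converged values:
  B0: | IN=(all ⊤) | OUT=(all ⊤)
  B1: | IN=(all ⊤) | OUT={e:+; rest ⊤}
  B2: | IN={e:+; rest ⊤} | OUT=(all ⊤)
  B3: | IN=(all ⊤) | OUT=(all ⊤)
  B4: | IN=(all ⊤) | OUT=(all ⊤)
  B5: | IN=(all ⊤) | OUT={a:+; rest ⊤}
  B6: | IN={a:+; rest ⊤} | OUT={a:+; rest ⊤}

Merge at B6: IN[B6] = OUT[B5] = {a: +, b: ⊤, c: ⊤, d: ⊤, e: ⊤, f: ⊤}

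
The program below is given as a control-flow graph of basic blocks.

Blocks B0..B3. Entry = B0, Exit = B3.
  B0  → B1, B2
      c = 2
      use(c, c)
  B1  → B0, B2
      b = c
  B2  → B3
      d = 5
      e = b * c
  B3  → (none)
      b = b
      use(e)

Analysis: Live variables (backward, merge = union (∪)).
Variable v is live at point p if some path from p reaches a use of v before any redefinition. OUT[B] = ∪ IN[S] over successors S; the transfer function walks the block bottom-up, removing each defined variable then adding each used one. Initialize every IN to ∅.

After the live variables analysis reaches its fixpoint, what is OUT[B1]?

Answer: {b, c}

Working:
Converged values:
  B0:   IN={b}   OUT={b, c}
  B1:   IN={c}   OUT={b, c}
  B2:   IN={b, c}   OUT={b, e}
  B3:   IN={b, e}   OUT={}

Merge at B1: OUT[B1] = IN[B0] ⊔ IN[B2] = {b, c}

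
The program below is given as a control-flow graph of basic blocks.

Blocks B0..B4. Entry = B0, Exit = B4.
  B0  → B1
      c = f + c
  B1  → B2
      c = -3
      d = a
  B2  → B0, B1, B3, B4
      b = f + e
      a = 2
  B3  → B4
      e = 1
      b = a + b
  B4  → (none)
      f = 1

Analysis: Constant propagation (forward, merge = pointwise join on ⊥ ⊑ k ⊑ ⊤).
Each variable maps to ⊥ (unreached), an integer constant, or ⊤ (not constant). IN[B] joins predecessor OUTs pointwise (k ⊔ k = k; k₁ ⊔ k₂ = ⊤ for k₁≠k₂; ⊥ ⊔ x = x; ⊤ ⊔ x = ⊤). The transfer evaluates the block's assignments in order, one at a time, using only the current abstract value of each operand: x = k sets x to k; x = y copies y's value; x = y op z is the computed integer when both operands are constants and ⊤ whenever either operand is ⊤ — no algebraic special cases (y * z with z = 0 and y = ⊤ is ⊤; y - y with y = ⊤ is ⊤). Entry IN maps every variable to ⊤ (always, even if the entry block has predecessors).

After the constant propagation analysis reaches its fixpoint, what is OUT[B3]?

Answer: {a: 2, b: ⊤, c: -3, d: ⊤, e: 1, f: ⊤}

Trace:
Per-block solution:
  B0: | IN=(all ⊤) | OUT=(all ⊤)
  B1: | IN=(all ⊤) | OUT={c:-3; rest ⊤}
  B2: | IN={c:-3; rest ⊤} | OUT={a:2, c:-3; rest ⊤}
  B3: | IN={a:2, c:-3; rest ⊤} | OUT={a:2, c:-3, e:1; rest ⊤}
  B4: | IN={a:2, c:-3; rest ⊤} | OUT={a:2, c:-3, f:1; rest ⊤}

Merge at B3: IN[B3] = OUT[B2] = {a: 2, b: ⊤, c: -3, d: ⊤, e: ⊤, f: ⊤}
Applying B3's transfer function to that IN value gives OUT[B3] (row B3 above).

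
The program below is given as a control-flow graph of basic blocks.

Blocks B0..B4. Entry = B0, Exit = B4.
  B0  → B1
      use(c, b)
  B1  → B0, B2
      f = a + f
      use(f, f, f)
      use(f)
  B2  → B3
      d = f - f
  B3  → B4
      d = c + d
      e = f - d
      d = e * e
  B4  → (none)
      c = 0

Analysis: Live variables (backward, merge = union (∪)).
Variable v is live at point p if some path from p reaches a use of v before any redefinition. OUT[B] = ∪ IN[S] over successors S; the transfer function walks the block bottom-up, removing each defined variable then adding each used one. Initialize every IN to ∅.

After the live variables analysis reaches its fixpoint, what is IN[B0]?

Answer: {a, b, c, f}

Working:
Converged values:
  B0:  IN={a, b, c, f}  OUT={a, b, c, f}
  B1:  IN={a, b, c, f}  OUT={a, b, c, f}
  B2:  IN={c, f}  OUT={c, d, f}
  B3:  IN={c, d, f}  OUT={}
  B4:  IN={}  OUT={}

Merge at B0: OUT[B0] = IN[B1] = {a, b, c, f}
Applying B0's transfer function to that OUT value gives IN[B0] (row B0 above).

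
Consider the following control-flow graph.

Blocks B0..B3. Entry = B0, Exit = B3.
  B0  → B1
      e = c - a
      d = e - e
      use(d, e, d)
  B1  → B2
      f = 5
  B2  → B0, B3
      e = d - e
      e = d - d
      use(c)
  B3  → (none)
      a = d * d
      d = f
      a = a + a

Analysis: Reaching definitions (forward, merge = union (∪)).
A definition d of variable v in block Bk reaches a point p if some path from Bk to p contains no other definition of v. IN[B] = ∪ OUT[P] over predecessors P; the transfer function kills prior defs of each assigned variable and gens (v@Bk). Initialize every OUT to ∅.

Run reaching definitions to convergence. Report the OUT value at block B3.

Answer: {a@B3, d@B3, e@B2, f@B1}

Trace:
Converged values:
  B0: | IN={d@B0, e@B2, f@B1} | OUT={d@B0, e@B0, f@B1}
  B1: | IN={d@B0, e@B0, f@B1} | OUT={d@B0, e@B0, f@B1}
  B2: | IN={d@B0, e@B0, f@B1} | OUT={d@B0, e@B2, f@B1}
  B3: | IN={d@B0, e@B2, f@B1} | OUT={a@B3, d@B3, e@B2, f@B1}

Merge at B3: IN[B3] = OUT[B2] = {d@B0, e@B2, f@B1}
Applying B3's transfer function to that IN value gives OUT[B3] (row B3 above).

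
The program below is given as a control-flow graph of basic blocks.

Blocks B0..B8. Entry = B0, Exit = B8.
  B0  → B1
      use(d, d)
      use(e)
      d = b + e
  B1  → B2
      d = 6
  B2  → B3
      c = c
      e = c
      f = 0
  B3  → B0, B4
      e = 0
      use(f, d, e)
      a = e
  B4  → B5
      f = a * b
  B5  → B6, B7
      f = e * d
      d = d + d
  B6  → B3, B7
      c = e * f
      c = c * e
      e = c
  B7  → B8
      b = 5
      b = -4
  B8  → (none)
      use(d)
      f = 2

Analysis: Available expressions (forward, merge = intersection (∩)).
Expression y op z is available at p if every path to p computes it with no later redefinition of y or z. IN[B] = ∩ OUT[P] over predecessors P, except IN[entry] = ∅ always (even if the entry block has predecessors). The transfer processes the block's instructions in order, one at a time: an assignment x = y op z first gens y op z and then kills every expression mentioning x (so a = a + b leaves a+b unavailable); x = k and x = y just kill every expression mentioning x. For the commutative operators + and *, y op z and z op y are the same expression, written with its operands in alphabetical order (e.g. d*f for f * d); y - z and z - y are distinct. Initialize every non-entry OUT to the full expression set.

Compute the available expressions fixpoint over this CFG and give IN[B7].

Answer: {a*b}

Working:
Per-block solution:
  B0: | IN={} | OUT={b+e}
  B1: | IN={b+e} | OUT={b+e}
  B2: | IN={b+e} | OUT={}
  B3: | IN={} | OUT={}
  B4: | IN={} | OUT={a*b}
  B5: | IN={a*b} | OUT={a*b}
  B6: | IN={a*b} | OUT={a*b}
  B7: | IN={a*b} | OUT={}
  B8: | IN={} | OUT={}

Merge at B7: IN[B7] = OUT[B5] ∩ OUT[B6] = {a*b}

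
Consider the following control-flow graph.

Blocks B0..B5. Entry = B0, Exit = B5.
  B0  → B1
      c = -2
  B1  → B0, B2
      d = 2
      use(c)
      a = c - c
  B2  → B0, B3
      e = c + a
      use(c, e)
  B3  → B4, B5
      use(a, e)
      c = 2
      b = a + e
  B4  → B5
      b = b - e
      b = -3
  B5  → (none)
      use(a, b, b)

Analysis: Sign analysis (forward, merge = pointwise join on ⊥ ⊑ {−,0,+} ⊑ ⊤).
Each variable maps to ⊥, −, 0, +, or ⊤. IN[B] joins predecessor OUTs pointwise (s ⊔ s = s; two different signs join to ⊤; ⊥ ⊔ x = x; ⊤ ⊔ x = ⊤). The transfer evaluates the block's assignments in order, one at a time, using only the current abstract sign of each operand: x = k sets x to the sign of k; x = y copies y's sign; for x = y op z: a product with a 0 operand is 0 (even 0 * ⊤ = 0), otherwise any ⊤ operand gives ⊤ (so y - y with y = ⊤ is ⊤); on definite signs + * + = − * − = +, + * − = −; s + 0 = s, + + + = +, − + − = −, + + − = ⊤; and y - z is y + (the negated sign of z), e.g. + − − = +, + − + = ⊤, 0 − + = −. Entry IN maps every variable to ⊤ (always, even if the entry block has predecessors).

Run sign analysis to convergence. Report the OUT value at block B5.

Converged values:
  B0:   IN=(all ⊤)   OUT={c:-; rest ⊤}
  B1:   IN={c:-; rest ⊤}   OUT={c:-, d:+; rest ⊤}
  B2:   IN={c:-, d:+; rest ⊤}   OUT={c:-, d:+; rest ⊤}
  B3:   IN={c:-, d:+; rest ⊤}   OUT={c:+, d:+; rest ⊤}
  B4:   IN={c:+, d:+; rest ⊤}   OUT={b:-, c:+, d:+; rest ⊤}
  B5:   IN={c:+, d:+; rest ⊤}   OUT={c:+, d:+; rest ⊤}

Merge at B5: IN[B5] = OUT[B3] ⊔ OUT[B4] = {a: ⊤, b: ⊤, c: +, d: +, e: ⊤, f: ⊤}
Applying B5's transfer function to that IN value gives OUT[B5] (row B5 above).

Answer: {a: ⊤, b: ⊤, c: +, d: +, e: ⊤, f: ⊤}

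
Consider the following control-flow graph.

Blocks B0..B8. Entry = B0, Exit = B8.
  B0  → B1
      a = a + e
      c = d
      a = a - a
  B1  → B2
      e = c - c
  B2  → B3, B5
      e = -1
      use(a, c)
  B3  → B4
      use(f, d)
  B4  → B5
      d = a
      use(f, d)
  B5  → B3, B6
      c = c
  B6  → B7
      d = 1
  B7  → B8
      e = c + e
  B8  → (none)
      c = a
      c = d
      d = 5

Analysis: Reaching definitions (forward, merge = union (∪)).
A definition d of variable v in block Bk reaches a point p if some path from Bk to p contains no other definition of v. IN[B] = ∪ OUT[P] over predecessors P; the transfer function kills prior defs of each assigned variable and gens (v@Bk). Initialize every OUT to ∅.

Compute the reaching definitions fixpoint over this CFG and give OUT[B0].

Fixpoint table:
  B0:   IN={}   OUT={a@B0, c@B0}
  B1:   IN={a@B0, c@B0}   OUT={a@B0, c@B0, e@B1}
  B2:   IN={a@B0, c@B0, e@B1}   OUT={a@B0, c@B0, e@B2}
  B3:   IN={a@B0, c@B0, c@B5, d@B4, e@B2}   OUT={a@B0, c@B0, c@B5, d@B4, e@B2}
  B4:   IN={a@B0, c@B0, c@B5, d@B4, e@B2}   OUT={a@B0, c@B0, c@B5, d@B4, e@B2}
  B5:   IN={a@B0, c@B0, c@B5, d@B4, e@B2}   OUT={a@B0, c@B5, d@B4, e@B2}
  B6:   IN={a@B0, c@B5, d@B4, e@B2}   OUT={a@B0, c@B5, d@B6, e@B2}
  B7:   IN={a@B0, c@B5, d@B6, e@B2}   OUT={a@B0, c@B5, d@B6, e@B7}
  B8:   IN={a@B0, c@B5, d@B6, e@B7}   OUT={a@B0, c@B8, d@B8, e@B7}

B0 is the boundary node: IN[B0] = {}
Applying B0's transfer function to that IN value gives OUT[B0] (row B0 above).

Answer: {a@B0, c@B0}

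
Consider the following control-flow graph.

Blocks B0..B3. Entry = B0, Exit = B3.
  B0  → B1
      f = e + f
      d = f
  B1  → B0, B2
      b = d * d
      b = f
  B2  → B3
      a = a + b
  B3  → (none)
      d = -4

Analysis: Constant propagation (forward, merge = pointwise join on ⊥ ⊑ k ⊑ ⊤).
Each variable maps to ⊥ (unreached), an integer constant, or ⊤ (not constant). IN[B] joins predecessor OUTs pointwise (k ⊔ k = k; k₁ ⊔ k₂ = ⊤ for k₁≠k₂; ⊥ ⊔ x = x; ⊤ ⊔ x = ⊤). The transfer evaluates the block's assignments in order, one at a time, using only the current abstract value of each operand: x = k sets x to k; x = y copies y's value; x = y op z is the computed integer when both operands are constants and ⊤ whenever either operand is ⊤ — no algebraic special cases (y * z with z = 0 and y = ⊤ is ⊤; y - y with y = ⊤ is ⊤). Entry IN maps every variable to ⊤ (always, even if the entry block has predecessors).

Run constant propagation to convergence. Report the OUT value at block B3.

Converged values:
  B0:   IN=(all ⊤)   OUT=(all ⊤)
  B1:   IN=(all ⊤)   OUT=(all ⊤)
  B2:   IN=(all ⊤)   OUT=(all ⊤)
  B3:   IN=(all ⊤)   OUT={d:-4; rest ⊤}

Merge at B3: IN[B3] = OUT[B2] = {a: ⊤, b: ⊤, c: ⊤, d: ⊤, e: ⊤, f: ⊤}
Applying B3's transfer function to that IN value gives OUT[B3] (row B3 above).

Answer: {a: ⊤, b: ⊤, c: ⊤, d: -4, e: ⊤, f: ⊤}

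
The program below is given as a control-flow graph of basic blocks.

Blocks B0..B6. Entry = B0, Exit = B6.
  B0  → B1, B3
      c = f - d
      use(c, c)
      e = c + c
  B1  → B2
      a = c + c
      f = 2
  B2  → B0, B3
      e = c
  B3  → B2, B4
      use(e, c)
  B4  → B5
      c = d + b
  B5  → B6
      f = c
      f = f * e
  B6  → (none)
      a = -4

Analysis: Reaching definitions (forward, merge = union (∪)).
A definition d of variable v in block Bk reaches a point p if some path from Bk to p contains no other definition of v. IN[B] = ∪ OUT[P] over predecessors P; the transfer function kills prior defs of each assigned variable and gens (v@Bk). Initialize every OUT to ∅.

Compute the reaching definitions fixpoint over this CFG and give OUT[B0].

Fixpoint table:
  B0:  IN={a@B1, c@B0, e@B2, f@B1}  OUT={a@B1, c@B0, e@B0, f@B1}
  B1:  IN={a@B1, c@B0, e@B0, f@B1}  OUT={a@B1, c@B0, e@B0, f@B1}
  B2:  IN={a@B1, c@B0, e@B0, e@B2, f@B1}  OUT={a@B1, c@B0, e@B2, f@B1}
  B3:  IN={a@B1, c@B0, e@B0, e@B2, f@B1}  OUT={a@B1, c@B0, e@B0, e@B2, f@B1}
  B4:  IN={a@B1, c@B0, e@B0, e@B2, f@B1}  OUT={a@B1, c@B4, e@B0, e@B2, f@B1}
  B5:  IN={a@B1, c@B4, e@B0, e@B2, f@B1}  OUT={a@B1, c@B4, e@B0, e@B2, f@B5}
  B6:  IN={a@B1, c@B4, e@B0, e@B2, f@B5}  OUT={a@B6, c@B4, e@B0, e@B2, f@B5}

Merge at B0 (entry node, so the boundary value {} is joined with the incoming edge(s)): IN[B0] = {} ⊔ OUT[B2] = {a@B1, c@B0, e@B2, f@B1}
Applying B0's transfer function to that IN value gives OUT[B0] (row B0 above).

Answer: {a@B1, c@B0, e@B0, f@B1}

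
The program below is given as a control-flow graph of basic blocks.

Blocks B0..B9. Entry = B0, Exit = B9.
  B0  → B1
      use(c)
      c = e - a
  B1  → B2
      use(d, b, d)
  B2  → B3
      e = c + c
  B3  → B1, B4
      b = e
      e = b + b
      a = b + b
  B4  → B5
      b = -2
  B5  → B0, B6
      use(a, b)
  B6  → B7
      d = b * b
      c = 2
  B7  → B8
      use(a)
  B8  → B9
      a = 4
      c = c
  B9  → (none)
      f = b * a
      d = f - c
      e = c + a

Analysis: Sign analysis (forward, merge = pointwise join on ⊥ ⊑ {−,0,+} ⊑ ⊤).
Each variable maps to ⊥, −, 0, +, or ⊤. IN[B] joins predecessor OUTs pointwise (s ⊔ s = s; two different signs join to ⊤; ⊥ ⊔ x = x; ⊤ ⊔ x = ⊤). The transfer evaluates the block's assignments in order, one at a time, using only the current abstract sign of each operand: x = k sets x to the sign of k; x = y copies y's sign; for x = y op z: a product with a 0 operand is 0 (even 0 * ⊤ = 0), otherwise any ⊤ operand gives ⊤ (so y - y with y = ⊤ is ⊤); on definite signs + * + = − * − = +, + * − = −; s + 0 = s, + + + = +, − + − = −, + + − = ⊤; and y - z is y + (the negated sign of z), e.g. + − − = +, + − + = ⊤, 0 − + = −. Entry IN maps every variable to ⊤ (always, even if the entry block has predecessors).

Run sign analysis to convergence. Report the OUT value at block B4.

Per-block solution:
  B0:   IN=(all ⊤)   OUT=(all ⊤)
  B1:   IN=(all ⊤)   OUT=(all ⊤)
  B2:   IN=(all ⊤)   OUT=(all ⊤)
  B3:   IN=(all ⊤)   OUT=(all ⊤)
  B4:   IN=(all ⊤)   OUT={b:-; rest ⊤}
  B5:   IN={b:-; rest ⊤}   OUT={b:-; rest ⊤}
  B6:   IN={b:-; rest ⊤}   OUT={b:-, c:+, d:+; rest ⊤}
  B7:   IN={b:-, c:+, d:+; rest ⊤}   OUT={b:-, c:+, d:+; rest ⊤}
  B8:   IN={b:-, c:+, d:+; rest ⊤}   OUT={a:+, b:-, c:+, d:+; rest ⊤}
  B9:   IN={a:+, b:-, c:+, d:+; rest ⊤}   OUT={a:+, b:-, c:+, d:-, e:+, f:-; rest ⊤}

Merge at B4: IN[B4] = OUT[B3] = {a: ⊤, b: ⊤, c: ⊤, d: ⊤, e: ⊤, f: ⊤}
Applying B4's transfer function to that IN value gives OUT[B4] (row B4 above).

Answer: {a: ⊤, b: -, c: ⊤, d: ⊤, e: ⊤, f: ⊤}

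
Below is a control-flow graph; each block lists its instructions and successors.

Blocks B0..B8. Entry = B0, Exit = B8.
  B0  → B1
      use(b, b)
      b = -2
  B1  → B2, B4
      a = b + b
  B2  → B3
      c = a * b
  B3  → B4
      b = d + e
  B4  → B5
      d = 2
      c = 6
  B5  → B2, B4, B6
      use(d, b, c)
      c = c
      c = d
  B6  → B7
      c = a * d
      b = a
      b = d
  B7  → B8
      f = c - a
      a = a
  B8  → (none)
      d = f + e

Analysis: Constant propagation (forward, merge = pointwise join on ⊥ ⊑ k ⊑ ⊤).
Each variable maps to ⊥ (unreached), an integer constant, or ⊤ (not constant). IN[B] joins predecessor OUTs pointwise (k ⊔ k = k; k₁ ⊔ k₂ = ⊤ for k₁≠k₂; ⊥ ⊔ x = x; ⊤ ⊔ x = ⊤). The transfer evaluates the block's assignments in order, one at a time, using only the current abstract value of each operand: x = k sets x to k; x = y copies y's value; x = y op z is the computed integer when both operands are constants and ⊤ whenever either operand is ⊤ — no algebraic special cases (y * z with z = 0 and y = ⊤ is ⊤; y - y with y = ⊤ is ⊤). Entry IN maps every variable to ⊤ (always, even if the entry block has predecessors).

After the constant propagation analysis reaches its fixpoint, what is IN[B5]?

Answer: {a: -4, b: ⊤, c: 6, d: 2, e: ⊤, f: ⊤}

Derivation:
Converged values:
  B0:  IN=(all ⊤)  OUT={b:-2; rest ⊤}
  B1:  IN={b:-2; rest ⊤}  OUT={a:-4, b:-2; rest ⊤}
  B2:  IN={a:-4; rest ⊤}  OUT={a:-4; rest ⊤}
  B3:  IN={a:-4; rest ⊤}  OUT={a:-4; rest ⊤}
  B4:  IN={a:-4; rest ⊤}  OUT={a:-4, c:6, d:2; rest ⊤}
  B5:  IN={a:-4, c:6, d:2; rest ⊤}  OUT={a:-4, c:2, d:2; rest ⊤}
  B6:  IN={a:-4, c:2, d:2; rest ⊤}  OUT={a:-4, b:2, c:-8, d:2; rest ⊤}
  B7:  IN={a:-4, b:2, c:-8, d:2; rest ⊤}  OUT={a:-4, b:2, c:-8, d:2, f:-4; rest ⊤}
  B8:  IN={a:-4, b:2, c:-8, d:2, f:-4; rest ⊤}  OUT={a:-4, b:2, c:-8, f:-4; rest ⊤}

Merge at B5: IN[B5] = OUT[B4] = {a: -4, b: ⊤, c: 6, d: 2, e: ⊤, f: ⊤}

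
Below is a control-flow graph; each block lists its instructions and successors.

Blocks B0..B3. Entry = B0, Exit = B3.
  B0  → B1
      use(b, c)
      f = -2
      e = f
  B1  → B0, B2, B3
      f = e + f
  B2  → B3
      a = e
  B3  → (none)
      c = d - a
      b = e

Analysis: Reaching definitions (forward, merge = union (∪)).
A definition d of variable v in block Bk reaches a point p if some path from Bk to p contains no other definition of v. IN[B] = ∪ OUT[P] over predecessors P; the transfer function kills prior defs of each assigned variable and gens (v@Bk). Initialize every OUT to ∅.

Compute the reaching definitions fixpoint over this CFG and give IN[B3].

Answer: {a@B2, e@B0, f@B1}

Working:
Per-block solution:
  B0:  IN={e@B0, f@B1}  OUT={e@B0, f@B0}
  B1:  IN={e@B0, f@B0}  OUT={e@B0, f@B1}
  B2:  IN={e@B0, f@B1}  OUT={a@B2, e@B0, f@B1}
  B3:  IN={a@B2, e@B0, f@B1}  OUT={a@B2, b@B3, c@B3, e@B0, f@B1}

Merge at B3: IN[B3] = OUT[B1] ⊔ OUT[B2] = {a@B2, e@B0, f@B1}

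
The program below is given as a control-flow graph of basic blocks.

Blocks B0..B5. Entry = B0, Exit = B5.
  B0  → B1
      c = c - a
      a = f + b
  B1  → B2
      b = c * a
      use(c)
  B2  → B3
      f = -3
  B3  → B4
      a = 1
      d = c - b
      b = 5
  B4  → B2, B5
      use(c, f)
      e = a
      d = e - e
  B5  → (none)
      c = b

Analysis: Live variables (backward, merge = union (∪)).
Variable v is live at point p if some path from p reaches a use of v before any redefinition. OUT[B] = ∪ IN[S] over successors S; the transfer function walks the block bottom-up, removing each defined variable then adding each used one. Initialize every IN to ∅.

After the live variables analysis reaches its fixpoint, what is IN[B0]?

Converged values:
  B0:   IN={a, b, c, f}   OUT={a, c}
  B1:   IN={a, c}   OUT={b, c}
  B2:   IN={b, c}   OUT={b, c, f}
  B3:   IN={b, c, f}   OUT={a, b, c, f}
  B4:   IN={a, b, c, f}   OUT={b, c}
  B5:   IN={b}   OUT={}

Merge at B0: OUT[B0] = IN[B1] = {a, c}
Applying B0's transfer function to that OUT value gives IN[B0] (row B0 above).

Answer: {a, b, c, f}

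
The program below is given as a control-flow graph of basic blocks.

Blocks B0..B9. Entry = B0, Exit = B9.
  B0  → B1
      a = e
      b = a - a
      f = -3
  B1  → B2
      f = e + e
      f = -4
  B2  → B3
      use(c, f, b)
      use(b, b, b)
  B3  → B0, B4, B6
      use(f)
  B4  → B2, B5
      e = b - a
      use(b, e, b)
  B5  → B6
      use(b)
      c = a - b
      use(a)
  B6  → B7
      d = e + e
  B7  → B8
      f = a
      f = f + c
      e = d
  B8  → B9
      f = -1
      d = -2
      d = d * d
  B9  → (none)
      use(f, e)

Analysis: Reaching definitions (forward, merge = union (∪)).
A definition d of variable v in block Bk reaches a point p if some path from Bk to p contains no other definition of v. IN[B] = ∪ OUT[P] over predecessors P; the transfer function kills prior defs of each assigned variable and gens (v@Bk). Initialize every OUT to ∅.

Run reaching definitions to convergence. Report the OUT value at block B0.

Converged values:
  B0:   IN={a@B0, b@B0, e@B4, f@B1}   OUT={a@B0, b@B0, e@B4, f@B0}
  B1:   IN={a@B0, b@B0, e@B4, f@B0}   OUT={a@B0, b@B0, e@B4, f@B1}
  B2:   IN={a@B0, b@B0, e@B4, f@B1}   OUT={a@B0, b@B0, e@B4, f@B1}
  B3:   IN={a@B0, b@B0, e@B4, f@B1}   OUT={a@B0, b@B0, e@B4, f@B1}
  B4:   IN={a@B0, b@B0, e@B4, f@B1}   OUT={a@B0, b@B0, e@B4, f@B1}
  B5:   IN={a@B0, b@B0, e@B4, f@B1}   OUT={a@B0, b@B0, c@B5, e@B4, f@B1}
  B6:   IN={a@B0, b@B0, c@B5, e@B4, f@B1}   OUT={a@B0, b@B0, c@B5, d@B6, e@B4, f@B1}
  B7:   IN={a@B0, b@B0, c@B5, d@B6, e@B4, f@B1}   OUT={a@B0, b@B0, c@B5, d@B6, e@B7, f@B7}
  B8:   IN={a@B0, b@B0, c@B5, d@B6, e@B7, f@B7}   OUT={a@B0, b@B0, c@B5, d@B8, e@B7, f@B8}
  B9:   IN={a@B0, b@B0, c@B5, d@B8, e@B7, f@B8}   OUT={a@B0, b@B0, c@B5, d@B8, e@B7, f@B8}

Merge at B0 (entry node, so the boundary value {} is joined with the incoming edge(s)): IN[B0] = {} ⊔ OUT[B3] = {a@B0, b@B0, e@B4, f@B1}
Applying B0's transfer function to that IN value gives OUT[B0] (row B0 above).

Answer: {a@B0, b@B0, e@B4, f@B0}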